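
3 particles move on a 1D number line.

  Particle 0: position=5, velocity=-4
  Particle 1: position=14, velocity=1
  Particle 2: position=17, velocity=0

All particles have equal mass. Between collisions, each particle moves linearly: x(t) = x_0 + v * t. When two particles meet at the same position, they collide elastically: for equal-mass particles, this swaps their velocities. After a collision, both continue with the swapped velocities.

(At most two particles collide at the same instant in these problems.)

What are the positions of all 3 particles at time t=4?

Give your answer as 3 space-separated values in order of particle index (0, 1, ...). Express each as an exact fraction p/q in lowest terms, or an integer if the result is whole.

Collision at t=3: particles 1 and 2 swap velocities; positions: p0=-7 p1=17 p2=17; velocities now: v0=-4 v1=0 v2=1
Advance to t=4 (no further collisions before then); velocities: v0=-4 v1=0 v2=1; positions = -11 17 18

Answer: -11 17 18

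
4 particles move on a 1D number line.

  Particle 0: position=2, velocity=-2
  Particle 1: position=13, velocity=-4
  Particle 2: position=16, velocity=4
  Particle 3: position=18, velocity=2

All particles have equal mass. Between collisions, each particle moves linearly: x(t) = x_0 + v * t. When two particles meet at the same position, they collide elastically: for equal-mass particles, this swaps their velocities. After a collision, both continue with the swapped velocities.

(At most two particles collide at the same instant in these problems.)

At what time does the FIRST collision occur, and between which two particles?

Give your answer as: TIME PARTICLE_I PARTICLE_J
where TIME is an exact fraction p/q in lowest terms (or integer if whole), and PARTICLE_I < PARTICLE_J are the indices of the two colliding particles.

Pair (0,1): pos 2,13 vel -2,-4 -> gap=11, closing at 2/unit, collide at t=11/2
Pair (1,2): pos 13,16 vel -4,4 -> not approaching (rel speed -8 <= 0)
Pair (2,3): pos 16,18 vel 4,2 -> gap=2, closing at 2/unit, collide at t=1
Earliest collision: t=1 between 2 and 3

Answer: 1 2 3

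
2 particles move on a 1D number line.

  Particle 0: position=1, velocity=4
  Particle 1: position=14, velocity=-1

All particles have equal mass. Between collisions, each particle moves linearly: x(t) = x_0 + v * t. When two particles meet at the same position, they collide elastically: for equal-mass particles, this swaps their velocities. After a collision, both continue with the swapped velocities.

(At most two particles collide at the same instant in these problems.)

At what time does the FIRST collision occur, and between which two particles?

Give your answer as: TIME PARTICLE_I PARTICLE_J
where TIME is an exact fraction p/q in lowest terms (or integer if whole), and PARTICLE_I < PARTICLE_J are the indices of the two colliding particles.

Answer: 13/5 0 1

Derivation:
Pair (0,1): pos 1,14 vel 4,-1 -> gap=13, closing at 5/unit, collide at t=13/5
Earliest collision: t=13/5 between 0 and 1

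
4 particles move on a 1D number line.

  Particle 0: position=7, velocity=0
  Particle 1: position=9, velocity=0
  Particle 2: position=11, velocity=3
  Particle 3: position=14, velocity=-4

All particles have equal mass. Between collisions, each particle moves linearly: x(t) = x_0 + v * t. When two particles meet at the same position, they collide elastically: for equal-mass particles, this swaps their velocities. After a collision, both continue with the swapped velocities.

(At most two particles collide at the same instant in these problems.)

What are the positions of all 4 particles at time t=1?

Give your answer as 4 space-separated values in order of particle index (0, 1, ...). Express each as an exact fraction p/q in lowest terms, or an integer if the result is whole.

Answer: 7 9 10 14

Derivation:
Collision at t=3/7: particles 2 and 3 swap velocities; positions: p0=7 p1=9 p2=86/7 p3=86/7; velocities now: v0=0 v1=0 v2=-4 v3=3
Advance to t=1 (no further collisions before then); velocities: v0=0 v1=0 v2=-4 v3=3; positions = 7 9 10 14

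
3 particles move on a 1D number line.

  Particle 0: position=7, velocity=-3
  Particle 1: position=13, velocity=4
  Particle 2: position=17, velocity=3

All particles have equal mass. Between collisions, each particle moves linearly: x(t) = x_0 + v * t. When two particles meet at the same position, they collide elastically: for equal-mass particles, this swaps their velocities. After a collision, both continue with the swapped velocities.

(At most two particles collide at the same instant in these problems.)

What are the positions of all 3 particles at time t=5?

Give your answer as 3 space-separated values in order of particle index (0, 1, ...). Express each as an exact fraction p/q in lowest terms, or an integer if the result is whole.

Collision at t=4: particles 1 and 2 swap velocities; positions: p0=-5 p1=29 p2=29; velocities now: v0=-3 v1=3 v2=4
Advance to t=5 (no further collisions before then); velocities: v0=-3 v1=3 v2=4; positions = -8 32 33

Answer: -8 32 33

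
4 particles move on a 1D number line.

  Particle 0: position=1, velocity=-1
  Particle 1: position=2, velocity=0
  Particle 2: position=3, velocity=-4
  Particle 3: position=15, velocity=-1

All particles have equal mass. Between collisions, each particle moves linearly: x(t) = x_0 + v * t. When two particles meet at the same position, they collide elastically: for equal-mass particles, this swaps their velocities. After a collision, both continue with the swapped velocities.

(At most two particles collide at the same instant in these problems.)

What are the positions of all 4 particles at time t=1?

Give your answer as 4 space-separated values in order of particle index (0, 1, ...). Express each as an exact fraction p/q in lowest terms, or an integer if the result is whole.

Answer: -1 0 2 14

Derivation:
Collision at t=1/4: particles 1 and 2 swap velocities; positions: p0=3/4 p1=2 p2=2 p3=59/4; velocities now: v0=-1 v1=-4 v2=0 v3=-1
Collision at t=2/3: particles 0 and 1 swap velocities; positions: p0=1/3 p1=1/3 p2=2 p3=43/3; velocities now: v0=-4 v1=-1 v2=0 v3=-1
Advance to t=1 (no further collisions before then); velocities: v0=-4 v1=-1 v2=0 v3=-1; positions = -1 0 2 14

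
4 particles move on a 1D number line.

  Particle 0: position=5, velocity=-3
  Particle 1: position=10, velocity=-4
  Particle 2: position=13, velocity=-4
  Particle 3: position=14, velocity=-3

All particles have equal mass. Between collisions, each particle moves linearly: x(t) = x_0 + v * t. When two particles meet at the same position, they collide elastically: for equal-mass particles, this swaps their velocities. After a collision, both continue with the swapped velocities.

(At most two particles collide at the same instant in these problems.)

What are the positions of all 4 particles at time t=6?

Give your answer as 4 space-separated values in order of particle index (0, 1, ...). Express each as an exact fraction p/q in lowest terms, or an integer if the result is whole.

Collision at t=5: particles 0 and 1 swap velocities; positions: p0=-10 p1=-10 p2=-7 p3=-1; velocities now: v0=-4 v1=-3 v2=-4 v3=-3
Advance to t=6 (no further collisions before then); velocities: v0=-4 v1=-3 v2=-4 v3=-3; positions = -14 -13 -11 -4

Answer: -14 -13 -11 -4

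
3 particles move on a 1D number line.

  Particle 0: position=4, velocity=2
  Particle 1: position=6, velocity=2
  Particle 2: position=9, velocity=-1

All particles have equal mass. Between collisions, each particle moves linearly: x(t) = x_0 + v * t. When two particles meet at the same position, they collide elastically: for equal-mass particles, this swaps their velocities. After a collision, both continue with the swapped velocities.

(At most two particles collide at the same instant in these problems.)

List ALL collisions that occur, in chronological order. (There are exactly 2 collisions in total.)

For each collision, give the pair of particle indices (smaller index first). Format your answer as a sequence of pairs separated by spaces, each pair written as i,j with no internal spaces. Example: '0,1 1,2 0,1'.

Collision at t=1: particles 1 and 2 swap velocities; positions: p0=6 p1=8 p2=8; velocities now: v0=2 v1=-1 v2=2
Collision at t=5/3: particles 0 and 1 swap velocities; positions: p0=22/3 p1=22/3 p2=28/3; velocities now: v0=-1 v1=2 v2=2

Answer: 1,2 0,1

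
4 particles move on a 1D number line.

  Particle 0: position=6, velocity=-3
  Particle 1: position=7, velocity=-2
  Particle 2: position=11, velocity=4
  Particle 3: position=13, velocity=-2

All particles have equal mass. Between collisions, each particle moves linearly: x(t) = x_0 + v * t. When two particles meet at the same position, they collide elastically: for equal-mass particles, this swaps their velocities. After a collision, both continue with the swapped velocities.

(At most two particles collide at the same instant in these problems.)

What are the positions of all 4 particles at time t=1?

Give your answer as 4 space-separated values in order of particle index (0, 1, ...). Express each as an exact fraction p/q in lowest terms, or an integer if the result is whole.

Answer: 3 5 11 15

Derivation:
Collision at t=1/3: particles 2 and 3 swap velocities; positions: p0=5 p1=19/3 p2=37/3 p3=37/3; velocities now: v0=-3 v1=-2 v2=-2 v3=4
Advance to t=1 (no further collisions before then); velocities: v0=-3 v1=-2 v2=-2 v3=4; positions = 3 5 11 15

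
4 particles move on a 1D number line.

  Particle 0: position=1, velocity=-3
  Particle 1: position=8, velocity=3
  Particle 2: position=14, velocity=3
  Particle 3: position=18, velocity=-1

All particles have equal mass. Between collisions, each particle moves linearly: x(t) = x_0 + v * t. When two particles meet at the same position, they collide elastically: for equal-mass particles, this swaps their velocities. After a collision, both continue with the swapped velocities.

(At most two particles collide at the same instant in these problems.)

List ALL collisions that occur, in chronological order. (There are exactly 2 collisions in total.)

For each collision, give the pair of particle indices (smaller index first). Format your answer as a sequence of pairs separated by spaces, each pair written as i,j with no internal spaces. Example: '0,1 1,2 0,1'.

Collision at t=1: particles 2 and 3 swap velocities; positions: p0=-2 p1=11 p2=17 p3=17; velocities now: v0=-3 v1=3 v2=-1 v3=3
Collision at t=5/2: particles 1 and 2 swap velocities; positions: p0=-13/2 p1=31/2 p2=31/2 p3=43/2; velocities now: v0=-3 v1=-1 v2=3 v3=3

Answer: 2,3 1,2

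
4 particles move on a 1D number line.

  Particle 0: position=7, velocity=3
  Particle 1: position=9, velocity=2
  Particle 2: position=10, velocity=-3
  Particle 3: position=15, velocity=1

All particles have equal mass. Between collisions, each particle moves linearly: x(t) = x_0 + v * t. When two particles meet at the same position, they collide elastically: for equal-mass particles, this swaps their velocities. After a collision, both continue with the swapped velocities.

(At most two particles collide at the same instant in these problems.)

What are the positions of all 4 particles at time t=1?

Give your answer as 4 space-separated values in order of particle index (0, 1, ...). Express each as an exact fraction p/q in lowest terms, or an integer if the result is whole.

Answer: 7 10 11 16

Derivation:
Collision at t=1/5: particles 1 and 2 swap velocities; positions: p0=38/5 p1=47/5 p2=47/5 p3=76/5; velocities now: v0=3 v1=-3 v2=2 v3=1
Collision at t=1/2: particles 0 and 1 swap velocities; positions: p0=17/2 p1=17/2 p2=10 p3=31/2; velocities now: v0=-3 v1=3 v2=2 v3=1
Advance to t=1 (no further collisions before then); velocities: v0=-3 v1=3 v2=2 v3=1; positions = 7 10 11 16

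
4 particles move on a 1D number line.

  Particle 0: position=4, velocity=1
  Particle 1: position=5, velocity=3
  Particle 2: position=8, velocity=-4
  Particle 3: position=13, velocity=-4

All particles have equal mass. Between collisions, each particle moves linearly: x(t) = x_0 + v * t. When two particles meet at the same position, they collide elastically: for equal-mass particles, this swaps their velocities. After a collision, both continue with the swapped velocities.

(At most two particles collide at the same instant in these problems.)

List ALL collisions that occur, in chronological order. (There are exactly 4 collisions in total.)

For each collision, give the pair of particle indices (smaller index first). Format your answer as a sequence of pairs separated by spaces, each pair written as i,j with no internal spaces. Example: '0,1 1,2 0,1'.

Collision at t=3/7: particles 1 and 2 swap velocities; positions: p0=31/7 p1=44/7 p2=44/7 p3=79/7; velocities now: v0=1 v1=-4 v2=3 v3=-4
Collision at t=4/5: particles 0 and 1 swap velocities; positions: p0=24/5 p1=24/5 p2=37/5 p3=49/5; velocities now: v0=-4 v1=1 v2=3 v3=-4
Collision at t=8/7: particles 2 and 3 swap velocities; positions: p0=24/7 p1=36/7 p2=59/7 p3=59/7; velocities now: v0=-4 v1=1 v2=-4 v3=3
Collision at t=9/5: particles 1 and 2 swap velocities; positions: p0=4/5 p1=29/5 p2=29/5 p3=52/5; velocities now: v0=-4 v1=-4 v2=1 v3=3

Answer: 1,2 0,1 2,3 1,2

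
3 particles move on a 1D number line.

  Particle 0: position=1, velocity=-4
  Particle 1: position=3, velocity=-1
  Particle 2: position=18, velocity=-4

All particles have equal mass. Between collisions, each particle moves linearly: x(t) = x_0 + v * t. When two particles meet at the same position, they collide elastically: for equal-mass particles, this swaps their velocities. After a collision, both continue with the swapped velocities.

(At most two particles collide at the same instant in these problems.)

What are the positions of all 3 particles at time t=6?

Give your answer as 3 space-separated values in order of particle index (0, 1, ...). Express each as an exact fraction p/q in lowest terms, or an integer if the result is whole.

Collision at t=5: particles 1 and 2 swap velocities; positions: p0=-19 p1=-2 p2=-2; velocities now: v0=-4 v1=-4 v2=-1
Advance to t=6 (no further collisions before then); velocities: v0=-4 v1=-4 v2=-1; positions = -23 -6 -3

Answer: -23 -6 -3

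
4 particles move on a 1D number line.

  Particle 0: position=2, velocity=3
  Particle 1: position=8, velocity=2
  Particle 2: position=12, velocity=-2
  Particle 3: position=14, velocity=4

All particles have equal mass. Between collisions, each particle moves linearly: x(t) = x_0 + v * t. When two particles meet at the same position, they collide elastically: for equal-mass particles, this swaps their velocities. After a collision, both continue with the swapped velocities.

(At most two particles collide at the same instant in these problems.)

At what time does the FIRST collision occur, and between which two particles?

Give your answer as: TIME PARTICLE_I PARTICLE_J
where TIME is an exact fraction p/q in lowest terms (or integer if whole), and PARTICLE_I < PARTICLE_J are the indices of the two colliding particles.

Pair (0,1): pos 2,8 vel 3,2 -> gap=6, closing at 1/unit, collide at t=6
Pair (1,2): pos 8,12 vel 2,-2 -> gap=4, closing at 4/unit, collide at t=1
Pair (2,3): pos 12,14 vel -2,4 -> not approaching (rel speed -6 <= 0)
Earliest collision: t=1 between 1 and 2

Answer: 1 1 2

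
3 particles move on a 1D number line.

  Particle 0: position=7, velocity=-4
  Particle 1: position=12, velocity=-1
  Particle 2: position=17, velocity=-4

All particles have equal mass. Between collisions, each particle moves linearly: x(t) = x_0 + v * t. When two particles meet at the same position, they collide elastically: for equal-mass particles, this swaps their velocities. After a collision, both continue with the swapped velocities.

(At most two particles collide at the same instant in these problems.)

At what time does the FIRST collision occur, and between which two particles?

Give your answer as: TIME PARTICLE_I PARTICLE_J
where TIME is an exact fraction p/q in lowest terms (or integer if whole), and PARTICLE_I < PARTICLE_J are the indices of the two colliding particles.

Answer: 5/3 1 2

Derivation:
Pair (0,1): pos 7,12 vel -4,-1 -> not approaching (rel speed -3 <= 0)
Pair (1,2): pos 12,17 vel -1,-4 -> gap=5, closing at 3/unit, collide at t=5/3
Earliest collision: t=5/3 between 1 and 2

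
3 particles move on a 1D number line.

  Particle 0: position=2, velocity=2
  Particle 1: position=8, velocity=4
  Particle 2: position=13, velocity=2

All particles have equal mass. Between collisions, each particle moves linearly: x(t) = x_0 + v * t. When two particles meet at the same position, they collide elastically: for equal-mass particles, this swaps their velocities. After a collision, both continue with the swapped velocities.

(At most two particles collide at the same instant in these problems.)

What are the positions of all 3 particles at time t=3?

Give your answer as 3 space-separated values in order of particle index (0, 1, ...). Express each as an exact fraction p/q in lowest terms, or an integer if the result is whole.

Collision at t=5/2: particles 1 and 2 swap velocities; positions: p0=7 p1=18 p2=18; velocities now: v0=2 v1=2 v2=4
Advance to t=3 (no further collisions before then); velocities: v0=2 v1=2 v2=4; positions = 8 19 20

Answer: 8 19 20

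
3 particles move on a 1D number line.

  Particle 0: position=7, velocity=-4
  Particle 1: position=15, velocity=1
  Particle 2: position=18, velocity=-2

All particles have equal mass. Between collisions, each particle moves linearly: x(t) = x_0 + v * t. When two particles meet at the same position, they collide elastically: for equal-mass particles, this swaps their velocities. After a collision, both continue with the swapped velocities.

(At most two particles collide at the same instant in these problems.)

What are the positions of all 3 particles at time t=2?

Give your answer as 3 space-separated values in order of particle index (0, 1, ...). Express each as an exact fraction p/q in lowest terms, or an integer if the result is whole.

Collision at t=1: particles 1 and 2 swap velocities; positions: p0=3 p1=16 p2=16; velocities now: v0=-4 v1=-2 v2=1
Advance to t=2 (no further collisions before then); velocities: v0=-4 v1=-2 v2=1; positions = -1 14 17

Answer: -1 14 17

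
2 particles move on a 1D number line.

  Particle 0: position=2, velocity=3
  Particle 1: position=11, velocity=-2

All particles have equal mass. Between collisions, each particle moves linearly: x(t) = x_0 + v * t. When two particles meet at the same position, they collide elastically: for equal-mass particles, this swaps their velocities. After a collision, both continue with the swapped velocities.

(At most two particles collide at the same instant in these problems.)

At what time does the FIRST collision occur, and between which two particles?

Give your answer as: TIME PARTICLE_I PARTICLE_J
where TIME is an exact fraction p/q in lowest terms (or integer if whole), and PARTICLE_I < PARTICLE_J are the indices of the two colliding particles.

Answer: 9/5 0 1

Derivation:
Pair (0,1): pos 2,11 vel 3,-2 -> gap=9, closing at 5/unit, collide at t=9/5
Earliest collision: t=9/5 between 0 and 1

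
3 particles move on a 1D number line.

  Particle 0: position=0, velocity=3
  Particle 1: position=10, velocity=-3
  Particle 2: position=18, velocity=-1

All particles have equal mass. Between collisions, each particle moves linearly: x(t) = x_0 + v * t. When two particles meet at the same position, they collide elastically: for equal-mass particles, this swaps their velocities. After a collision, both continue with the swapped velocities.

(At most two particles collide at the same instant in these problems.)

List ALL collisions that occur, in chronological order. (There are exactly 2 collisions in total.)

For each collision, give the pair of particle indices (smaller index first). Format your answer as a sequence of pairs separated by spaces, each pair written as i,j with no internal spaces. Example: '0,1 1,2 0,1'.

Collision at t=5/3: particles 0 and 1 swap velocities; positions: p0=5 p1=5 p2=49/3; velocities now: v0=-3 v1=3 v2=-1
Collision at t=9/2: particles 1 and 2 swap velocities; positions: p0=-7/2 p1=27/2 p2=27/2; velocities now: v0=-3 v1=-1 v2=3

Answer: 0,1 1,2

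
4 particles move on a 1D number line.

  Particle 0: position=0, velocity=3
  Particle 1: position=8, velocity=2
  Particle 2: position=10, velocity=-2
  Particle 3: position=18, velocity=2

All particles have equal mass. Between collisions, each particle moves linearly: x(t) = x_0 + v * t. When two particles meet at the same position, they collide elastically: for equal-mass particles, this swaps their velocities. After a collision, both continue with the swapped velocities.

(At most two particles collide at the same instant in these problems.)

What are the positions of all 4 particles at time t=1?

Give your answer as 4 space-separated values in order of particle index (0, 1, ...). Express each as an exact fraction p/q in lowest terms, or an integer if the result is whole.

Answer: 3 8 10 20

Derivation:
Collision at t=1/2: particles 1 and 2 swap velocities; positions: p0=3/2 p1=9 p2=9 p3=19; velocities now: v0=3 v1=-2 v2=2 v3=2
Advance to t=1 (no further collisions before then); velocities: v0=3 v1=-2 v2=2 v3=2; positions = 3 8 10 20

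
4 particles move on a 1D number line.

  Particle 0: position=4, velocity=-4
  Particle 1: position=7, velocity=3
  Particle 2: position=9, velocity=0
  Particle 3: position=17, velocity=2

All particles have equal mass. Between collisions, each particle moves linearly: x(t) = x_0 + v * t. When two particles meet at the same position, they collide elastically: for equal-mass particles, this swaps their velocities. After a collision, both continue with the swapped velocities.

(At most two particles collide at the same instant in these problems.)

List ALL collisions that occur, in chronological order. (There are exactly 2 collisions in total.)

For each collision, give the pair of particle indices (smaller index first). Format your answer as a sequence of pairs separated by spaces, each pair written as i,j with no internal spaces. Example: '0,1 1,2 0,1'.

Answer: 1,2 2,3

Derivation:
Collision at t=2/3: particles 1 and 2 swap velocities; positions: p0=4/3 p1=9 p2=9 p3=55/3; velocities now: v0=-4 v1=0 v2=3 v3=2
Collision at t=10: particles 2 and 3 swap velocities; positions: p0=-36 p1=9 p2=37 p3=37; velocities now: v0=-4 v1=0 v2=2 v3=3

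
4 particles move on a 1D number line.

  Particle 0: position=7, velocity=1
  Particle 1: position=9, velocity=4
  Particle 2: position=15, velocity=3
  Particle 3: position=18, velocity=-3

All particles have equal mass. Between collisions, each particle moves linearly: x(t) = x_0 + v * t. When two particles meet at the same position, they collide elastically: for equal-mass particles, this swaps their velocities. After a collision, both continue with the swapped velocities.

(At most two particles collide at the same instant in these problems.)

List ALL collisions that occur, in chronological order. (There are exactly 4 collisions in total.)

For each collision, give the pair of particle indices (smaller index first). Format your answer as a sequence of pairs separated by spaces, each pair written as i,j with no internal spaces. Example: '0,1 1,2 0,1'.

Collision at t=1/2: particles 2 and 3 swap velocities; positions: p0=15/2 p1=11 p2=33/2 p3=33/2; velocities now: v0=1 v1=4 v2=-3 v3=3
Collision at t=9/7: particles 1 and 2 swap velocities; positions: p0=58/7 p1=99/7 p2=99/7 p3=132/7; velocities now: v0=1 v1=-3 v2=4 v3=3
Collision at t=11/4: particles 0 and 1 swap velocities; positions: p0=39/4 p1=39/4 p2=20 p3=93/4; velocities now: v0=-3 v1=1 v2=4 v3=3
Collision at t=6: particles 2 and 3 swap velocities; positions: p0=0 p1=13 p2=33 p3=33; velocities now: v0=-3 v1=1 v2=3 v3=4

Answer: 2,3 1,2 0,1 2,3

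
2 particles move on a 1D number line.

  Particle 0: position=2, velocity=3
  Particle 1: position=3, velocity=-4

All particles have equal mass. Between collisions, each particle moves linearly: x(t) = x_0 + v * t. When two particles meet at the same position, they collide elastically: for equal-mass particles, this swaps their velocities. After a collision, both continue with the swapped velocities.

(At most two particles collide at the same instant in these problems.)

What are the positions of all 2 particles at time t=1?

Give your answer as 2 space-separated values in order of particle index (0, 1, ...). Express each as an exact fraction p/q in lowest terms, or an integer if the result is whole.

Answer: -1 5

Derivation:
Collision at t=1/7: particles 0 and 1 swap velocities; positions: p0=17/7 p1=17/7; velocities now: v0=-4 v1=3
Advance to t=1 (no further collisions before then); velocities: v0=-4 v1=3; positions = -1 5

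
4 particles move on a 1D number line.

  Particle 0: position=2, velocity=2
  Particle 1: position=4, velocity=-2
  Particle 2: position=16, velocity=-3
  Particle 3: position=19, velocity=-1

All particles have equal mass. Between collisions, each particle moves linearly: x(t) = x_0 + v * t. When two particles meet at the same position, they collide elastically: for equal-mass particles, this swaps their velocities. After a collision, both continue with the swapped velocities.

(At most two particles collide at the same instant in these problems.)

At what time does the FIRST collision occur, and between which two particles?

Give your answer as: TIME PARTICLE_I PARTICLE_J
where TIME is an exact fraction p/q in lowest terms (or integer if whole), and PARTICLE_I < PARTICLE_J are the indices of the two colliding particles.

Pair (0,1): pos 2,4 vel 2,-2 -> gap=2, closing at 4/unit, collide at t=1/2
Pair (1,2): pos 4,16 vel -2,-3 -> gap=12, closing at 1/unit, collide at t=12
Pair (2,3): pos 16,19 vel -3,-1 -> not approaching (rel speed -2 <= 0)
Earliest collision: t=1/2 between 0 and 1

Answer: 1/2 0 1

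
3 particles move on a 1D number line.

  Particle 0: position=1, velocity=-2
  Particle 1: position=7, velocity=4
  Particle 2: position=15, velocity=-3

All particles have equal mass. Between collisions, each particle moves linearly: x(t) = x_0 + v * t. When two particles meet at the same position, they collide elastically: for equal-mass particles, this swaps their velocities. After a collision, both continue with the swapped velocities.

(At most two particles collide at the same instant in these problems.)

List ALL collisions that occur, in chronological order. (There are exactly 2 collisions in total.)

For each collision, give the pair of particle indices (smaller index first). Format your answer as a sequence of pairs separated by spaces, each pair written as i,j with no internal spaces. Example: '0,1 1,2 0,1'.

Collision at t=8/7: particles 1 and 2 swap velocities; positions: p0=-9/7 p1=81/7 p2=81/7; velocities now: v0=-2 v1=-3 v2=4
Collision at t=14: particles 0 and 1 swap velocities; positions: p0=-27 p1=-27 p2=63; velocities now: v0=-3 v1=-2 v2=4

Answer: 1,2 0,1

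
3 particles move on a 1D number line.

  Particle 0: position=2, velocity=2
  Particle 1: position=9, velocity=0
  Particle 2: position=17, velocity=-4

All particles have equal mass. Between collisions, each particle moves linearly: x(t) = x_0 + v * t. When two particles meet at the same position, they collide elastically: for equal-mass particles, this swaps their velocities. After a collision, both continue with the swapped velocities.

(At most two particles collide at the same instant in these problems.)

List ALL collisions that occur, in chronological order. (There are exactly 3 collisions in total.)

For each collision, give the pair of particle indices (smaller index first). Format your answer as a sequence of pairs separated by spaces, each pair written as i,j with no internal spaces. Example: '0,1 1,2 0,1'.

Answer: 1,2 0,1 1,2

Derivation:
Collision at t=2: particles 1 and 2 swap velocities; positions: p0=6 p1=9 p2=9; velocities now: v0=2 v1=-4 v2=0
Collision at t=5/2: particles 0 and 1 swap velocities; positions: p0=7 p1=7 p2=9; velocities now: v0=-4 v1=2 v2=0
Collision at t=7/2: particles 1 and 2 swap velocities; positions: p0=3 p1=9 p2=9; velocities now: v0=-4 v1=0 v2=2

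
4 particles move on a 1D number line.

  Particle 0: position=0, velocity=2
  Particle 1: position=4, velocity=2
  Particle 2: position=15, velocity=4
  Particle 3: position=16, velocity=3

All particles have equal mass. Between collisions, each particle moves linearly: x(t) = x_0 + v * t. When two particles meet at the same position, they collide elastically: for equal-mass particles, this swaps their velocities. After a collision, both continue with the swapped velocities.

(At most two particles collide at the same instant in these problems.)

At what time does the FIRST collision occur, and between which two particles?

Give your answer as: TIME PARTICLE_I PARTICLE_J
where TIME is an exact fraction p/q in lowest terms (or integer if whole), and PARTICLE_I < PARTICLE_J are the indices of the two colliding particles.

Pair (0,1): pos 0,4 vel 2,2 -> not approaching (rel speed 0 <= 0)
Pair (1,2): pos 4,15 vel 2,4 -> not approaching (rel speed -2 <= 0)
Pair (2,3): pos 15,16 vel 4,3 -> gap=1, closing at 1/unit, collide at t=1
Earliest collision: t=1 between 2 and 3

Answer: 1 2 3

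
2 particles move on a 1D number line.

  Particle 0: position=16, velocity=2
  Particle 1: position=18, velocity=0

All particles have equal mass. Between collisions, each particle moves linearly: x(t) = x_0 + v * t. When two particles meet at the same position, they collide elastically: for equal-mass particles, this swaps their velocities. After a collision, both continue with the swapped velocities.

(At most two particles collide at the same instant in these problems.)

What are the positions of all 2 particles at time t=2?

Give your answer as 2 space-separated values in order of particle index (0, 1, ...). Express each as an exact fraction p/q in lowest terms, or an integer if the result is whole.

Collision at t=1: particles 0 and 1 swap velocities; positions: p0=18 p1=18; velocities now: v0=0 v1=2
Advance to t=2 (no further collisions before then); velocities: v0=0 v1=2; positions = 18 20

Answer: 18 20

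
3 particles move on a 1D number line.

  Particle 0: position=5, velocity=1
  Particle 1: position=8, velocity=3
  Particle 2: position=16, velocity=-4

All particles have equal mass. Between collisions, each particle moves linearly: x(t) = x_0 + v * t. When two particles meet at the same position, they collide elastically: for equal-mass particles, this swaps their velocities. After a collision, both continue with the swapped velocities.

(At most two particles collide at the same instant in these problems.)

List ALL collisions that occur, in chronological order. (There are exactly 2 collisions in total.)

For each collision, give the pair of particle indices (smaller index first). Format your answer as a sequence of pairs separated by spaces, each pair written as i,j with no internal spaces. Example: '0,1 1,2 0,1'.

Answer: 1,2 0,1

Derivation:
Collision at t=8/7: particles 1 and 2 swap velocities; positions: p0=43/7 p1=80/7 p2=80/7; velocities now: v0=1 v1=-4 v2=3
Collision at t=11/5: particles 0 and 1 swap velocities; positions: p0=36/5 p1=36/5 p2=73/5; velocities now: v0=-4 v1=1 v2=3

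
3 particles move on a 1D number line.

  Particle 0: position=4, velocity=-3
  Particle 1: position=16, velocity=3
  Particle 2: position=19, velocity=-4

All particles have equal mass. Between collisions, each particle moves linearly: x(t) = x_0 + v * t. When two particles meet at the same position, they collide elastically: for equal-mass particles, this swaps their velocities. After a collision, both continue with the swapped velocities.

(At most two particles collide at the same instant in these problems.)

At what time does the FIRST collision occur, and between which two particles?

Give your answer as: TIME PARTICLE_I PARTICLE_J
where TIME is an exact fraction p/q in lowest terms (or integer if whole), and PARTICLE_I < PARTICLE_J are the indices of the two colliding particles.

Pair (0,1): pos 4,16 vel -3,3 -> not approaching (rel speed -6 <= 0)
Pair (1,2): pos 16,19 vel 3,-4 -> gap=3, closing at 7/unit, collide at t=3/7
Earliest collision: t=3/7 between 1 and 2

Answer: 3/7 1 2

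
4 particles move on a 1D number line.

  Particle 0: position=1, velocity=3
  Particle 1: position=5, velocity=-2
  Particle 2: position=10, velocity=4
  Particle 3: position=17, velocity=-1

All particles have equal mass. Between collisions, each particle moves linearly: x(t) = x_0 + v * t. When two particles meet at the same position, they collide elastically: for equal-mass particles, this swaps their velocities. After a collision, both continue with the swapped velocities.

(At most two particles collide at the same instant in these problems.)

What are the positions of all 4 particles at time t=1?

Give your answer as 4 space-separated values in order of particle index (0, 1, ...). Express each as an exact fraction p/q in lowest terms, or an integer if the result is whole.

Collision at t=4/5: particles 0 and 1 swap velocities; positions: p0=17/5 p1=17/5 p2=66/5 p3=81/5; velocities now: v0=-2 v1=3 v2=4 v3=-1
Advance to t=1 (no further collisions before then); velocities: v0=-2 v1=3 v2=4 v3=-1; positions = 3 4 14 16

Answer: 3 4 14 16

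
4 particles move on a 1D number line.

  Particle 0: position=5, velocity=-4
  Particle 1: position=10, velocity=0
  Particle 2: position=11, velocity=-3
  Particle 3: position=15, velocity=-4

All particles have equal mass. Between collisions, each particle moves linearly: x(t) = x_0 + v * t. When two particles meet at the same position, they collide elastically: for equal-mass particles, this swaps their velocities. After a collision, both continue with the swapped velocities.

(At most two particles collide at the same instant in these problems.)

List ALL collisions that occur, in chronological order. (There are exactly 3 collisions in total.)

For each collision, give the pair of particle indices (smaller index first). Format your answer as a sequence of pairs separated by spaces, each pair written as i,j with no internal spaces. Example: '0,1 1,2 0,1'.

Answer: 1,2 2,3 1,2

Derivation:
Collision at t=1/3: particles 1 and 2 swap velocities; positions: p0=11/3 p1=10 p2=10 p3=41/3; velocities now: v0=-4 v1=-3 v2=0 v3=-4
Collision at t=5/4: particles 2 and 3 swap velocities; positions: p0=0 p1=29/4 p2=10 p3=10; velocities now: v0=-4 v1=-3 v2=-4 v3=0
Collision at t=4: particles 1 and 2 swap velocities; positions: p0=-11 p1=-1 p2=-1 p3=10; velocities now: v0=-4 v1=-4 v2=-3 v3=0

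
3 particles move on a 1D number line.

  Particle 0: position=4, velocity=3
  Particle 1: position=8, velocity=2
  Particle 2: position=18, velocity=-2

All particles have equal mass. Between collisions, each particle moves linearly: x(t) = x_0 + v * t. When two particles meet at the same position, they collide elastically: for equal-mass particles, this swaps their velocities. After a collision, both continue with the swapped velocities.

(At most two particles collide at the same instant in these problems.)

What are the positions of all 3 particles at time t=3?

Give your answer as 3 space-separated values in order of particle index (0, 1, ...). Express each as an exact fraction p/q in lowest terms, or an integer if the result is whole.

Answer: 12 13 14

Derivation:
Collision at t=5/2: particles 1 and 2 swap velocities; positions: p0=23/2 p1=13 p2=13; velocities now: v0=3 v1=-2 v2=2
Collision at t=14/5: particles 0 and 1 swap velocities; positions: p0=62/5 p1=62/5 p2=68/5; velocities now: v0=-2 v1=3 v2=2
Advance to t=3 (no further collisions before then); velocities: v0=-2 v1=3 v2=2; positions = 12 13 14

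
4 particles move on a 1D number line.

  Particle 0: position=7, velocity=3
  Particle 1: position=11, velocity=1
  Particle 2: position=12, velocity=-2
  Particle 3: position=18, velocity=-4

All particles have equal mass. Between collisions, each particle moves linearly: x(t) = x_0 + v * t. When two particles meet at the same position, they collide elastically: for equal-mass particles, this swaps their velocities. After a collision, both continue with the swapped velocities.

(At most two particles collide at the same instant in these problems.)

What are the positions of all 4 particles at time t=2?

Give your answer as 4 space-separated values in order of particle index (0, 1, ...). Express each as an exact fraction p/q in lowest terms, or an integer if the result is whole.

Answer: 8 10 13 13

Derivation:
Collision at t=1/3: particles 1 and 2 swap velocities; positions: p0=8 p1=34/3 p2=34/3 p3=50/3; velocities now: v0=3 v1=-2 v2=1 v3=-4
Collision at t=1: particles 0 and 1 swap velocities; positions: p0=10 p1=10 p2=12 p3=14; velocities now: v0=-2 v1=3 v2=1 v3=-4
Collision at t=7/5: particles 2 and 3 swap velocities; positions: p0=46/5 p1=56/5 p2=62/5 p3=62/5; velocities now: v0=-2 v1=3 v2=-4 v3=1
Collision at t=11/7: particles 1 and 2 swap velocities; positions: p0=62/7 p1=82/7 p2=82/7 p3=88/7; velocities now: v0=-2 v1=-4 v2=3 v3=1
Collision at t=2: particles 2 and 3 swap velocities; positions: p0=8 p1=10 p2=13 p3=13; velocities now: v0=-2 v1=-4 v2=1 v3=3
Advance to t=2 (no further collisions before then); velocities: v0=-2 v1=-4 v2=1 v3=3; positions = 8 10 13 13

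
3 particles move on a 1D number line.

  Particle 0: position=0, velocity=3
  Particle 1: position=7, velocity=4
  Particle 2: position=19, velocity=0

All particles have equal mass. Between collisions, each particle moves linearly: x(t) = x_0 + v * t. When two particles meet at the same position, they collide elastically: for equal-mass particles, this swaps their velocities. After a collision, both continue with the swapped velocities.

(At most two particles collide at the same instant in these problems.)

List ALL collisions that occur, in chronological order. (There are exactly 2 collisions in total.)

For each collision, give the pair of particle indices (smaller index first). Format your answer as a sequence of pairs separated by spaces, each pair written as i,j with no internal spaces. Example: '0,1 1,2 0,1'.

Answer: 1,2 0,1

Derivation:
Collision at t=3: particles 1 and 2 swap velocities; positions: p0=9 p1=19 p2=19; velocities now: v0=3 v1=0 v2=4
Collision at t=19/3: particles 0 and 1 swap velocities; positions: p0=19 p1=19 p2=97/3; velocities now: v0=0 v1=3 v2=4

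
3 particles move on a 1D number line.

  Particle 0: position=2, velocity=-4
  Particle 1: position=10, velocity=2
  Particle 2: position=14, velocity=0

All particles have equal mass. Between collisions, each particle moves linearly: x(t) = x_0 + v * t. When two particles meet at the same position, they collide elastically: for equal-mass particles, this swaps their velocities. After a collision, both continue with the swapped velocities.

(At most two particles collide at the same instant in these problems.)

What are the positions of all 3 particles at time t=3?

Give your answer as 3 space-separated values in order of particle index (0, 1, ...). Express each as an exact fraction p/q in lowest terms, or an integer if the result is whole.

Answer: -10 14 16

Derivation:
Collision at t=2: particles 1 and 2 swap velocities; positions: p0=-6 p1=14 p2=14; velocities now: v0=-4 v1=0 v2=2
Advance to t=3 (no further collisions before then); velocities: v0=-4 v1=0 v2=2; positions = -10 14 16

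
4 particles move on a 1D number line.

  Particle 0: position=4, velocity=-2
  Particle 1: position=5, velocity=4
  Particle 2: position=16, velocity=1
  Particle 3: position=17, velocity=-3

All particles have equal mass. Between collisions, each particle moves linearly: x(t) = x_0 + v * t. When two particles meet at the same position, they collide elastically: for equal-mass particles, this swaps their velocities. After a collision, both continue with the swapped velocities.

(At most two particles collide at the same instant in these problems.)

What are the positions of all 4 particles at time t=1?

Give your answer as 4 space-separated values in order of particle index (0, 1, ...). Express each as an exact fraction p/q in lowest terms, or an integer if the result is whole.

Collision at t=1/4: particles 2 and 3 swap velocities; positions: p0=7/2 p1=6 p2=65/4 p3=65/4; velocities now: v0=-2 v1=4 v2=-3 v3=1
Advance to t=1 (no further collisions before then); velocities: v0=-2 v1=4 v2=-3 v3=1; positions = 2 9 14 17

Answer: 2 9 14 17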